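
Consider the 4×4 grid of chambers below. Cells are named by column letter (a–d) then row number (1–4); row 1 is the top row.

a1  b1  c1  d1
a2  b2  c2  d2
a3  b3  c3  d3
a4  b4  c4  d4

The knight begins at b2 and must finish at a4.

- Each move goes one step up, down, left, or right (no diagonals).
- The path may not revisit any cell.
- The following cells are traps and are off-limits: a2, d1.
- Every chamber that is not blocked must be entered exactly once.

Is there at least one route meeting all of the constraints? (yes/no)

Cell a1 has only one open neighbour but is neither the start nor the goal, so a Hamiltonian route would have to both enter and leave it through the same neighbour — impossible without revisiting.

no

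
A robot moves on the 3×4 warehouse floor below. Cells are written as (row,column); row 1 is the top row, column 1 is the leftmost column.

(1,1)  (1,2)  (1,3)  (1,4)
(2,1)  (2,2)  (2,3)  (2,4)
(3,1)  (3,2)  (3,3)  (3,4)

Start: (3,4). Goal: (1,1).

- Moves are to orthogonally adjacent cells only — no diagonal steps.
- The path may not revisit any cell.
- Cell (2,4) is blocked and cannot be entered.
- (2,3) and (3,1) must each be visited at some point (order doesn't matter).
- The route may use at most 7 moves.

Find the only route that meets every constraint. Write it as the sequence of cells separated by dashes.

Any route must reach (2,3) and (3,1) and still end at (1,1) within 7 moves, so the order of the required stops is forced.
Route from (3,4): left 1 to (3,3), up 1 to (2,3), left 1 to (2,2), down 1 to (3,2), left 1 to (3,1), up 2 to (1,1) — 7 moves in all.
Check: all required cells visited; 7 ≤ 7 moves.

(3,4) - (3,3) - (2,3) - (2,2) - (3,2) - (3,1) - (2,1) - (1,1)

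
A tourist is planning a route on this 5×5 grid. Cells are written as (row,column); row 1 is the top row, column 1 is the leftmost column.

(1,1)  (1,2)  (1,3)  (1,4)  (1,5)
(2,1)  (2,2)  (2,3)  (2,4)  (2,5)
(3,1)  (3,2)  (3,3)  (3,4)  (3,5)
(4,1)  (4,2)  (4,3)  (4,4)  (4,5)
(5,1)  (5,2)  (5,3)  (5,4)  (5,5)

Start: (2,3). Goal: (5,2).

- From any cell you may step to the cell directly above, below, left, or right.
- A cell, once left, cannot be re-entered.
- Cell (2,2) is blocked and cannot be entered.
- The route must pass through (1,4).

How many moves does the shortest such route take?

8

Any route passes through (1,4) somewhere between (2,3) and (5,2). Summing Manhattan distances along the two legs ((2,3) → (1,4) → (5,2)) gives a lower bound of 2 + 6 = 8 moves.
A route of 8 moves achieves this: (2,3) → (1,3) → (1,4) → (2,4) → (3,4) → (4,4) → (5,4) → (5,3) → (5,2).
Since 8 matches the lower bound, it is optimal.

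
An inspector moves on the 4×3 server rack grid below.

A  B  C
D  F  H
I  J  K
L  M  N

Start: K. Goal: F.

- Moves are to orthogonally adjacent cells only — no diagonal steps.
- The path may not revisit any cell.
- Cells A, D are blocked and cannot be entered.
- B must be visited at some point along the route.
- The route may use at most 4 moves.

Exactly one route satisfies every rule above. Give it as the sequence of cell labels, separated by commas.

K, H, C, B, F

The budget equals the shortest possible length, so every move has to be on a shortest route through the required cells.
Route from K: up 2 to C, left 1 to B, down 1 to F — 4 moves in all.
Check: all required cells visited; 4 ≤ 4 moves.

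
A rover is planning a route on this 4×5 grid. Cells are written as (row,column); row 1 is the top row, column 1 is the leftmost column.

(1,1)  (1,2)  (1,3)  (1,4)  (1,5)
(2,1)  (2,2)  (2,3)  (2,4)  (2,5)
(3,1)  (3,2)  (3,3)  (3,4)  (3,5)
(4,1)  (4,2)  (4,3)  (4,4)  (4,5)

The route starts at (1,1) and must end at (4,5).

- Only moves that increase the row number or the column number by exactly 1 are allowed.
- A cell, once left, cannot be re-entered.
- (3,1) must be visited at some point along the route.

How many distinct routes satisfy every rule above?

A right/down-only route from (1,1) to (4,5) makes exactly 3 down-moves and 4 right-moves in some order.
With no other constraints that would be C(7,3) = 35 routes.
Split at (3,1) and multiply the segment counts: (1,1)→(3,1): 1; (3,1)→(4,5): 5; product = 5.
That gives 5 routes.

5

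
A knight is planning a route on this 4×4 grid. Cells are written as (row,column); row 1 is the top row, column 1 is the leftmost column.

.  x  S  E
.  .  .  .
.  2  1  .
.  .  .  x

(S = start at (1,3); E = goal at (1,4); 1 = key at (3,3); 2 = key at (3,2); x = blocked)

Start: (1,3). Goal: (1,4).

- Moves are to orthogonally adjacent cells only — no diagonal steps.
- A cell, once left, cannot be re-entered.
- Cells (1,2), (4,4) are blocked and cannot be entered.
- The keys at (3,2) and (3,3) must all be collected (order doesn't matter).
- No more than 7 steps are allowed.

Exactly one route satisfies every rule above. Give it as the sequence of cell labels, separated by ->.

The 7-move cap with required stops at (3,2), (3,3) leaves no slack for detours.
Route from (1,3): down 1 to (2,3), left 1 to (2,2), down 1 to (3,2), right 2 to (3,4), up 2 to (1,4) — 7 moves in all.
Check: all required cells visited; 7 ≤ 7 moves.

(1,3) -> (2,3) -> (2,2) -> (3,2) -> (3,3) -> (3,4) -> (2,4) -> (1,4)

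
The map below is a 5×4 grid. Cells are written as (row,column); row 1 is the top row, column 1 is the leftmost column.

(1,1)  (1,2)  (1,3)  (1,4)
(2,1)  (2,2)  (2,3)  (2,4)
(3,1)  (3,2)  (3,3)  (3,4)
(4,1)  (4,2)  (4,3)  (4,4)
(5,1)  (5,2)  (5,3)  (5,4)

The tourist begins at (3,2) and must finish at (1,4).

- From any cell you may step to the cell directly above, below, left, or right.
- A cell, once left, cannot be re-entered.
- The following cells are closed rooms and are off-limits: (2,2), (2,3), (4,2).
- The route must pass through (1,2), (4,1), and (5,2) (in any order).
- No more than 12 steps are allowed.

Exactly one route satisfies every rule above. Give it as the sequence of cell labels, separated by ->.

The budget equals the shortest possible length, so every move has to be on a shortest route through the required cells.
Route from (3,2): right to (3,3), 2× down (reaching (5,3)), 2× left (reaching (5,1)), 4× up (reaching (1,1)), 3× right (reaching (1,4)) — 12 moves in all.
Check: all required cells visited; 12 ≤ 12 moves.

(3,2) -> (3,3) -> (4,3) -> (5,3) -> (5,2) -> (5,1) -> (4,1) -> (3,1) -> (2,1) -> (1,1) -> (1,2) -> (1,3) -> (1,4)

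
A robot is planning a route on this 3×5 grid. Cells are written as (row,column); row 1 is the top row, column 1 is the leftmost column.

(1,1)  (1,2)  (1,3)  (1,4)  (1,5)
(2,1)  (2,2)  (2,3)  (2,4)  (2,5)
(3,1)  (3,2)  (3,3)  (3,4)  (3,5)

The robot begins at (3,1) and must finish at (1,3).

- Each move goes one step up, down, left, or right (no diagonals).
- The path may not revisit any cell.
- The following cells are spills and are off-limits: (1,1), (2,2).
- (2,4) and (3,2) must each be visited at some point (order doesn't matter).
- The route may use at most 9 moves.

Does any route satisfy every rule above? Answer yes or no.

One route that works: (3,1) → (3,2) → (3,3) → (2,3) → (2,4) → (1,4) → (1,3).

yes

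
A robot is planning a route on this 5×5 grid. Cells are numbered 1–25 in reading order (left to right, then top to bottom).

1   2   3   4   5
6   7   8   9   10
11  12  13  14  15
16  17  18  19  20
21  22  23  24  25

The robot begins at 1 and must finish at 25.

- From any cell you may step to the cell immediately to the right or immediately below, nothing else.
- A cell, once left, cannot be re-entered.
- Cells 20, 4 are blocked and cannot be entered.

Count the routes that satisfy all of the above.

34

A right/down-only route from 1 to 25 makes exactly 4 down-moves and 4 right-moves in some order.
With no other constraints that would be C(8,4) = 70 routes.
Subtract routes through each blocked cell (inclusion–exclusion for overlaps): − through 4: 5 − through 20: 35 + through 4&20: 4 → 34.
That gives 34 routes.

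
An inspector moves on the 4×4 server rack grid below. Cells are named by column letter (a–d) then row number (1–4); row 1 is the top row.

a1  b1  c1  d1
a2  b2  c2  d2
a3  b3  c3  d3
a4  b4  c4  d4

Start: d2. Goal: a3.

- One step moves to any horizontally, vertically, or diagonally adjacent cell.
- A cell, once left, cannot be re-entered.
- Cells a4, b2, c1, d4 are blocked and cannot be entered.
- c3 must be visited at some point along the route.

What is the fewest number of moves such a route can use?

3

Any route passes through c3 somewhere between d2 and a3. Summing Chebyshev distances along the two legs (d2 → c3 → a3) gives a lower bound of 1 + 2 = 3 moves.
A route of 3 moves achieves this: d2 → c3 → b3 → a3.
Since 3 matches the lower bound, it is optimal.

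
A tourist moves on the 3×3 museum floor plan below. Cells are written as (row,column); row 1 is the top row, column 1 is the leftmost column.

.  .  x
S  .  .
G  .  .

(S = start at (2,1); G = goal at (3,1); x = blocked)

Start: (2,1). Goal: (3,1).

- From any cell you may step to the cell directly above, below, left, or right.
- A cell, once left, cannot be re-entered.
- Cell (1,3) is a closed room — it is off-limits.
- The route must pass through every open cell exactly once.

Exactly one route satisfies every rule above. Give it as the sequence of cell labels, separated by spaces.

Need to visit all 8 open cells exactly once, starting at (2,1) and ending at (3,1).
Cell (2,3) has only two open neighbours ((3,3) and (2,2)), so the path must pass straight through it: one of those is the cell it's entered from and the other is where it exits.
Route from (2,1): up to (1,1), right to (1,2), down to (2,2), right to (2,3), down to (3,3), 2× left (reaching (3,1)) — 7 moves in all.
Check: all 8 open cells covered.

(2,1) (1,1) (1,2) (2,2) (2,3) (3,3) (3,2) (3,1)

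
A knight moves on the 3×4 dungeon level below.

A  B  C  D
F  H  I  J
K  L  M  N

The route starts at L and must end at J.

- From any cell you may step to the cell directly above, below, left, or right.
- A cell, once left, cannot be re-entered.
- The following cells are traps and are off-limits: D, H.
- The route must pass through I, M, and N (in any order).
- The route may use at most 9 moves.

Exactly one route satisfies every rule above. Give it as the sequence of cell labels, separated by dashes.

Any route must reach I, M, and N and still end at J within 9 moves, so the order of the required stops is forced.
Route from L: left 1 to K, up 2 to A, right 2 to C, down 2 to M, right 1 to N, up 1 to J — 9 moves in all.
Check: all required cells visited; 9 ≤ 9 moves.

L - K - F - A - B - C - I - M - N - J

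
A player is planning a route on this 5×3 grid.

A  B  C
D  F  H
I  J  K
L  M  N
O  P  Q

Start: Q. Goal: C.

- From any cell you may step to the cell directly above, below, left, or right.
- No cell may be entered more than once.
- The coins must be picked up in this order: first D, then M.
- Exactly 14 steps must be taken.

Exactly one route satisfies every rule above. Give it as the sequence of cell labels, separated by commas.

Q, P, O, L, I, D, A, B, F, J, M, N, K, H, C

The waypoints must appear in the order D, M, with no cell reused.
Route from Q: 2× left (reaching O), 4× up (reaching A), right to B, 3× down (reaching M), right to N, 3× up (reaching C) — 14 moves in all.
Check: order respected (D at step 5, M at step 10); 14 moves as required.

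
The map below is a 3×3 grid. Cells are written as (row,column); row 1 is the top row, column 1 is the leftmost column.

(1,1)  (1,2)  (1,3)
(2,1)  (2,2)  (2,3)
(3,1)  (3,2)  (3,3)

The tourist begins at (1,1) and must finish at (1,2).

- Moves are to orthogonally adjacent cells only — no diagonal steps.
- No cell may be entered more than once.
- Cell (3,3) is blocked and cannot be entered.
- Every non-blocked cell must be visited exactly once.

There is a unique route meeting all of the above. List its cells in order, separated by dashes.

(1,1) - (2,1) - (3,1) - (3,2) - (2,2) - (2,3) - (1,3) - (1,2)

Need to visit all 8 open cells exactly once, starting at (1,1) and ending at (1,2).
Cell (3,1) has only two open neighbours ((2,1) and (3,2)), so the path must pass straight through it: one of those is the cell it's entered from and the other is where it exits.
Route from (1,1): 2× down (reaching (3,1)), right to (3,2), up to (2,2), right to (2,3), up to (1,3), left to (1,2) — 7 moves in all.
Check: all 8 open cells covered.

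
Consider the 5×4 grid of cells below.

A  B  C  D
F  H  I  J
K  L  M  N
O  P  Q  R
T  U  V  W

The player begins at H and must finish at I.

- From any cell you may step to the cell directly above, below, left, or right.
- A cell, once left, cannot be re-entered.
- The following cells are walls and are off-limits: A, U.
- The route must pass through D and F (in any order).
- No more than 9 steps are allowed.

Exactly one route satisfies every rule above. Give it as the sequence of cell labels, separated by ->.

H -> F -> K -> L -> M -> N -> J -> D -> C -> I

Any route must reach D and F and still end at I within 9 moves, so the order of the required stops is forced.
Route from H: left 1 to F, down 1 to K, right 3 to N, up 2 to D, left 1 to C, down 1 to I — 9 moves in all.
Check: all required cells visited; 9 ≤ 9 moves.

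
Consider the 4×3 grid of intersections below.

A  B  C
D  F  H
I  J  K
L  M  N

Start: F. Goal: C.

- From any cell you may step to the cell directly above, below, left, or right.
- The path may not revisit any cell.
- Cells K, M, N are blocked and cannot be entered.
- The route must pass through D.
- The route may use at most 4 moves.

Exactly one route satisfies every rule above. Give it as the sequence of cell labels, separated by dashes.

The 4-move cap with required stops at D leaves no slack for detours.
Route from F: left to D, up to A, 2× right (reaching C) — 4 moves in all.
Check: all required cells visited; 4 ≤ 4 moves.

F - D - A - B - C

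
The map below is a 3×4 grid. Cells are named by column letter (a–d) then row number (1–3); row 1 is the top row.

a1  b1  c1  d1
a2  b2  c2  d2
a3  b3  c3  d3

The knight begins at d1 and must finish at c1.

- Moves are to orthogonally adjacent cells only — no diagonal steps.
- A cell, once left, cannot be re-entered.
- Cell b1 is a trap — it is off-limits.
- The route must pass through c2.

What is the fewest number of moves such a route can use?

3

Any route passes through c2 somewhere between d1 and c1. Summing Manhattan distances along the two legs (d1 → c2 → c1) gives a lower bound of 2 + 1 = 3 moves.
A route of 3 moves achieves this: d1 → d2 → c2 → c1.
Since 3 matches the lower bound, it is optimal.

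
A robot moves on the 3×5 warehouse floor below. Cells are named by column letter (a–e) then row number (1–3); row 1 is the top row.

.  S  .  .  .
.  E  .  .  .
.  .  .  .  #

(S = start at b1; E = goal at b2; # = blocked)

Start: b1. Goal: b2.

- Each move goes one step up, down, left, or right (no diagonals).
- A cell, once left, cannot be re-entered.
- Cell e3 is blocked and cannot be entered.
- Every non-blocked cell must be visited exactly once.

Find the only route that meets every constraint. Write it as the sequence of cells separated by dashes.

b1 - a1 - a2 - a3 - b3 - c3 - d3 - d2 - e2 - e1 - d1 - c1 - c2 - b2

Need to visit all 14 open cells exactly once, starting at b1 and ending at b2.
Route from b1: left to a1, 2× down (reaching a3), 3× right (reaching d3), up to d2, right to e2, up to e1, 2× left (reaching c1), down to c2, left to b2 — 13 moves in all.
Check: all 14 open cells covered.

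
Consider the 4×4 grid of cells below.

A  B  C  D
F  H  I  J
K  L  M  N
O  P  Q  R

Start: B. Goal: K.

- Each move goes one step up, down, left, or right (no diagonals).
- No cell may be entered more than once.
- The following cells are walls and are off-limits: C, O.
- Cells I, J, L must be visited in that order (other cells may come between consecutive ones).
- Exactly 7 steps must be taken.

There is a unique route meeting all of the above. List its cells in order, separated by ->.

B -> H -> I -> J -> N -> M -> L -> K

The waypoints must appear in the order I, J, L, with no cell reused.
Route from B: down 1 to H, right 2 to J, down 1 to N, left 3 to K — 7 moves in all.
Check: order respected (I at step 2, J at step 3, L at step 6); 7 moves as required.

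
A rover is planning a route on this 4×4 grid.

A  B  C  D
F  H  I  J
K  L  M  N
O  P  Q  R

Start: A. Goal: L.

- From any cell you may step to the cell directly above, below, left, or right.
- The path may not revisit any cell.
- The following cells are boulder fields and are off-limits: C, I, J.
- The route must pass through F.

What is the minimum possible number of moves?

Any route passes through F somewhere between A and L. Summing Manhattan distances along the two legs (A → F → L) gives a lower bound of 1 + 2 = 3 moves.
A route of 3 moves achieves this: A → F → K → L.
Since 3 matches the lower bound, it is optimal.

3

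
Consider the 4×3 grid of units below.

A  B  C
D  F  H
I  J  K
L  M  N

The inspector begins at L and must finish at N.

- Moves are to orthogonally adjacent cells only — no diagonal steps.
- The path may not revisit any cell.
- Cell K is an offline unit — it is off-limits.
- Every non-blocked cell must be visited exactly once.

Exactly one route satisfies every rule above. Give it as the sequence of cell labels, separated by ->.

L -> I -> D -> A -> B -> C -> H -> F -> J -> M -> N

Need to visit all 11 open cells exactly once, starting at L and ending at N.
Route from L: 3× up (reaching A), 2× right (reaching C), down to H, left to F, 2× down (reaching M), right to N — 10 moves in all.
Check: all 11 open cells covered.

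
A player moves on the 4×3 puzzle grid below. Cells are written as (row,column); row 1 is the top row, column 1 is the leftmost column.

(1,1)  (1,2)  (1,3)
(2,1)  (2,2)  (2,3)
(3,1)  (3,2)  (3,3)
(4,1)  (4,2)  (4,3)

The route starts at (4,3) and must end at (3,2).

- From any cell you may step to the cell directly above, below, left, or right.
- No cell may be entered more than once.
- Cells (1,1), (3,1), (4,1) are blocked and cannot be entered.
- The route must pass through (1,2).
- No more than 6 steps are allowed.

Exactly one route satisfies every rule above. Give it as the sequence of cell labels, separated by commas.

(4,3), (3,3), (2,3), (1,3), (1,2), (2,2), (3,2)

The 6-move cap with required stops at (1,2) leaves no slack for detours.
Route from (4,3): up 3 to (1,3), left 1 to (1,2), down 2 to (3,2) — 6 moves in all.
Check: all required cells visited; 6 ≤ 6 moves.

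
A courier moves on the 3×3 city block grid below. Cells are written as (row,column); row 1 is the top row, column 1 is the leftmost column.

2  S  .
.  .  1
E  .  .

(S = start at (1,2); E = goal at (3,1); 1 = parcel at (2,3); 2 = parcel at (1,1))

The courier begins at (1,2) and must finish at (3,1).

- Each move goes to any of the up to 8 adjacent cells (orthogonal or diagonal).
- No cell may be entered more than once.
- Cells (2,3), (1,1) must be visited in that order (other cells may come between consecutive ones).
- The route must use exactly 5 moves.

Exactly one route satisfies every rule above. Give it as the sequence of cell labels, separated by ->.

The waypoints must appear in the order (2,3), (1,1), with no cell reused.
Route from (1,2): down-right to (2,3), left to (2,2), up-left to (1,1), 2× down (reaching (3,1)) — 5 moves in all.
Check: order respected (1 at step 1, 2 at step 3); 5 moves as required.

(1,2) -> (2,3) -> (2,2) -> (1,1) -> (2,1) -> (3,1)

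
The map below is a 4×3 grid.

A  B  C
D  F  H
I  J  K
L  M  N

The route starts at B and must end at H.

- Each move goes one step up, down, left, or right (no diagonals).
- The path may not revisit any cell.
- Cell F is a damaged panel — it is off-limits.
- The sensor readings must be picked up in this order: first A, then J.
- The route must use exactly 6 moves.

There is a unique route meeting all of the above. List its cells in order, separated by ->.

The waypoints must appear in the order A, J, with no cell reused.
Route from B: left 1 to A, down 2 to I, right 2 to K, up 1 to H — 6 moves in all.
Check: order respected (A at step 1, J at step 4); 6 moves as required.

B -> A -> D -> I -> J -> K -> H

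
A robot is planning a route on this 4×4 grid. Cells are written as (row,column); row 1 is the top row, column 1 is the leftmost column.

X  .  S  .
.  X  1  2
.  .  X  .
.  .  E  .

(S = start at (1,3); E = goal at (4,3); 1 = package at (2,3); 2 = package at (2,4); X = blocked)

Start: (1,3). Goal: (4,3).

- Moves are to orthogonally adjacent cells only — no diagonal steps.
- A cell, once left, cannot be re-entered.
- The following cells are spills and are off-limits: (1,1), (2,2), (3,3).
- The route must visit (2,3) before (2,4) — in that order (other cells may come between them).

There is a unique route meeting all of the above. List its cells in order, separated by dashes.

(1,3) - (2,3) - (2,4) - (3,4) - (4,4) - (4,3)

The waypoints must appear in the order (2,3), (2,4), with no cell reused.
Route from (1,3): down to (2,3), right to (2,4), 2× down (reaching (4,4)), left to (4,3) — 5 moves in all.
Check: order respected (1 at step 1, 2 at step 2).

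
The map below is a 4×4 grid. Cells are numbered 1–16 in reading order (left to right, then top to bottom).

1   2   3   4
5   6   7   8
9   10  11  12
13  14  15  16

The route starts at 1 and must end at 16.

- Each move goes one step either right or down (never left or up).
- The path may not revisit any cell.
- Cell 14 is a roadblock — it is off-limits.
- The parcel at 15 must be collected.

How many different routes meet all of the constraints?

6

A right/down-only route from 1 to 16 makes exactly 3 down-moves and 3 right-moves in some order.
With no other constraints that would be C(6,3) = 20 routes.
Split at 15 and multiply the segment counts (each segment already excludes blocked cells): 1→15: 6; 15→16: 1; product = 6.
That gives 6 routes.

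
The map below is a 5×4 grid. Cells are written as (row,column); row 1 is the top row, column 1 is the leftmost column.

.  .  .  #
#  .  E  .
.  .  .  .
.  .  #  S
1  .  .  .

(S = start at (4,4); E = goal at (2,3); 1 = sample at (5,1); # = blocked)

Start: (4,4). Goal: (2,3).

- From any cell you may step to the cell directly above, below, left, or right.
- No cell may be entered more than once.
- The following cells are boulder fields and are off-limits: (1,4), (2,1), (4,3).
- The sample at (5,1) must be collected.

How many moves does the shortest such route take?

9

Any route passes through (5,1) somewhere between (4,4) and (2,3). Summing Manhattan distances along the two legs ((4,4) → (5,1) → (2,3)) gives a lower bound of 4 + 5 = 9 moves.
A route of 9 moves achieves this: (4,4) → (5,4) → (5,3) → (5,2) → (5,1) → (4,1) → (3,1) → (3,2) → (2,2) → (2,3).
Since 9 matches the lower bound, it is optimal.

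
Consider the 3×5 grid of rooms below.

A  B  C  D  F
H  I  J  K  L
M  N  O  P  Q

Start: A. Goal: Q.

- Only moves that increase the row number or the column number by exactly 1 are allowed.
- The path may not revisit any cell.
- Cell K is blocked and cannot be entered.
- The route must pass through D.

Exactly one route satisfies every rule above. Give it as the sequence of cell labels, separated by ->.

Moves only go right or down, so the column and row indices never decrease.
Route from A: 4× right (reaching F), 2× down (reaching Q) — 6 moves in all.
Check: all required cells visited.

A -> B -> C -> D -> F -> L -> Q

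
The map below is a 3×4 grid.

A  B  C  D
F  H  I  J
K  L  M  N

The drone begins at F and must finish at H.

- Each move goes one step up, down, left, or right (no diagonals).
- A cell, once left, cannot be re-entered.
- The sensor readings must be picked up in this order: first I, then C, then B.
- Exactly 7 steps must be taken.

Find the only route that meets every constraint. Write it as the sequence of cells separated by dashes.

The waypoints must appear in the order I, C, B, with no cell reused.
Route from F: down 1 to K, right 2 to M, up 2 to C, left 1 to B, down 1 to H — 7 moves in all.
Check: order respected (I at step 4, C at step 5, B at step 6); 7 moves as required.

F - K - L - M - I - C - B - H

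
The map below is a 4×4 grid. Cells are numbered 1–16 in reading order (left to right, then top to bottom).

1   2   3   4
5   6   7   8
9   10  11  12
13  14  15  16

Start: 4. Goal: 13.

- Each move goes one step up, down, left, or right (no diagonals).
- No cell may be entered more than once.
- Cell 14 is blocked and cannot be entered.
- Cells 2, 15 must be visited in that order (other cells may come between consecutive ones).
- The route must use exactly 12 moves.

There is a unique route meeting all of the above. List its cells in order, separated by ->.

The waypoints must appear in the order 2, 15, with no cell reused.
Route from 4: 2× left (reaching 2), down to 6, 2× right (reaching 8), 2× down (reaching 16), left to 15, up to 11, 2× left (reaching 9), down to 13 — 12 moves in all.
Check: order respected (2 at step 2, 15 at step 8); 12 moves as required.

4 -> 3 -> 2 -> 6 -> 7 -> 8 -> 12 -> 16 -> 15 -> 11 -> 10 -> 9 -> 13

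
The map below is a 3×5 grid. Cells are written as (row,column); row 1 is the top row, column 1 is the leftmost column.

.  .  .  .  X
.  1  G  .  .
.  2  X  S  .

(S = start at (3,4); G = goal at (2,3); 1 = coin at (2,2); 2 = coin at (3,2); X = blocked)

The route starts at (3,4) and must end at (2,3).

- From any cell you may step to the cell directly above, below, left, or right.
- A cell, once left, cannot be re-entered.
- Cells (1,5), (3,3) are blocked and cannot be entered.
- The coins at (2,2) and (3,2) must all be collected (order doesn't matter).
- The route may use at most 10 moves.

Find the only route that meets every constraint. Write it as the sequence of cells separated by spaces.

The 10-move cap with required stops at (2,2), (3,2) leaves no slack for detours.
Route from (3,4): up 2 to (1,4), left 3 to (1,1), down 2 to (3,1), right 1 to (3,2), up 1 to (2,2), right 1 to (2,3) — 10 moves in all.
Check: all required cells visited; 10 ≤ 10 moves.

(3,4) (2,4) (1,4) (1,3) (1,2) (1,1) (2,1) (3,1) (3,2) (2,2) (2,3)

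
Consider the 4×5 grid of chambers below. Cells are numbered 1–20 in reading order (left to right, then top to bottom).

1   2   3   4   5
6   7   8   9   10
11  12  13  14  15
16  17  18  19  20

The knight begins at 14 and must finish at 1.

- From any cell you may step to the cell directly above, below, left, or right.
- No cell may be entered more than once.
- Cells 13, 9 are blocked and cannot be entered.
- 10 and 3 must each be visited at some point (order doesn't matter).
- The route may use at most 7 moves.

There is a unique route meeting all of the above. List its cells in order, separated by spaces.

Any route must reach 10 and 3 and still end at 1 within 7 moves, so the order of the required stops is forced.
Route from 14: right to 15, 2× up (reaching 5), 4× left (reaching 1) — 7 moves in all.
Check: all required cells visited; 7 ≤ 7 moves.

14 15 10 5 4 3 2 1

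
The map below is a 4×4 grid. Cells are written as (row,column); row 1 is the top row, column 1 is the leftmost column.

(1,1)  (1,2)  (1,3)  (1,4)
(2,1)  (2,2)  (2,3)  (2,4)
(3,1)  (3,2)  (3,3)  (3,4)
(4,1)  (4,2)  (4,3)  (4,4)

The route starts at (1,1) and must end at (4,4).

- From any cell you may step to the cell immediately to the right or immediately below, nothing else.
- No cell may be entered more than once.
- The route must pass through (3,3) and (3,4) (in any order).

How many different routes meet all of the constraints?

6

A right/down-only route from (1,1) to (4,4) makes exactly 3 down-moves and 3 right-moves in some order.
With no other constraints that would be C(6,3) = 20 routes.
A monotone route can only reach the required cells in the order (3,3), (3,4), so split there and multiply the segment counts: (1,1)→(3,3): 6; (3,3)→(3,4): 1; (3,4)→(4,4): 1; product = 6.
That gives 6 routes.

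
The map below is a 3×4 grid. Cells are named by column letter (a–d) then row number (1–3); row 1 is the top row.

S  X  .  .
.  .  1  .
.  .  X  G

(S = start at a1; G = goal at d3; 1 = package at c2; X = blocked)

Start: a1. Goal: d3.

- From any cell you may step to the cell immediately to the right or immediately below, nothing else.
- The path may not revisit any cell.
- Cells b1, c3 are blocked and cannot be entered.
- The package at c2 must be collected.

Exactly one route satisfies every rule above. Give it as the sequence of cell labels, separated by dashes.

Moves only go right or down, so the column and row indices never decrease.
Route from a1: down to a2, 3× right (reaching d2), down to d3 — 5 moves in all.
Check: all required cells visited.

a1 - a2 - b2 - c2 - d2 - d3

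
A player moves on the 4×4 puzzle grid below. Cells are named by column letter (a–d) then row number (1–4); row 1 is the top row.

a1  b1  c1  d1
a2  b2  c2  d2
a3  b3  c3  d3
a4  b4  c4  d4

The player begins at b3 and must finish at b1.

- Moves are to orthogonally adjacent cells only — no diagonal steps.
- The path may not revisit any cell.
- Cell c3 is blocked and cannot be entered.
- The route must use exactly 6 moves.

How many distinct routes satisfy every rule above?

4

Need simple routes of exactly 6 moves from b3 to b1 (Manhattan distance 2, so 2 moves are spent on a detour and 2 undoing it).
Enumerating: b3 b2 c2 d2 d1 c1 b1 | b3 b4 a4 a3 a2 a1 b1 | b3 b4 a4 a3 a2 b2 b1 | b3 a3 a2 b2 c2 c1 b1.
That gives 4 routes.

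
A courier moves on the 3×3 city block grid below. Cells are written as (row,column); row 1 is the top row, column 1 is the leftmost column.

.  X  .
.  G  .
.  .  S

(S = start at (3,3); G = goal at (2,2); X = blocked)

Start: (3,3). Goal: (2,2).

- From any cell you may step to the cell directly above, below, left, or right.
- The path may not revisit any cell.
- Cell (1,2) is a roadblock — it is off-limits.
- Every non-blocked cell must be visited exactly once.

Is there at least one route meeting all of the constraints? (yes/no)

Cell (1,1) has only one open neighbour but is neither the start nor the goal, so a Hamiltonian route would have to both enter and leave it through the same neighbour — impossible without revisiting.

no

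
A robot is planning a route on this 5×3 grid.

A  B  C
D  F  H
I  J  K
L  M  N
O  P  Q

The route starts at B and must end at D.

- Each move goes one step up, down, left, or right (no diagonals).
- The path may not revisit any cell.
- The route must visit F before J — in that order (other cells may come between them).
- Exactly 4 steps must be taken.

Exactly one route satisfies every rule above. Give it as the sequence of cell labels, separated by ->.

The waypoints must appear in the order F, J, with no cell reused.
Route from B: 2× down (reaching J), left to I, up to D — 4 moves in all.
Check: order respected (F at step 1, J at step 2); 4 moves as required.

B -> F -> J -> I -> D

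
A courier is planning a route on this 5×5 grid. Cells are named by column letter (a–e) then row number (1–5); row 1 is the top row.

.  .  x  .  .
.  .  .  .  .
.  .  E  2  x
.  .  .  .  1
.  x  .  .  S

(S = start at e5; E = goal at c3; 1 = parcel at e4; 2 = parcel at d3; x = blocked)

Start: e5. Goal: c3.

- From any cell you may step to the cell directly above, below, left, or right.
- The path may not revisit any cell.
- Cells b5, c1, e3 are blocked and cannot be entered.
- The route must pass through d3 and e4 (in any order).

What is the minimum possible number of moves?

Any route passes through d3 and e4 in some order between e5 and c3. Summing Manhattan distances along each leg and taking the cheapest ordering (e5 → e4 → d3 → c3) gives a lower bound of 1 + 2 + 1 = 4 moves.
A route of 4 moves achieves this: e5 → e4 → d4 → d3 → c3.
Since 4 matches the lower bound, it is optimal.

4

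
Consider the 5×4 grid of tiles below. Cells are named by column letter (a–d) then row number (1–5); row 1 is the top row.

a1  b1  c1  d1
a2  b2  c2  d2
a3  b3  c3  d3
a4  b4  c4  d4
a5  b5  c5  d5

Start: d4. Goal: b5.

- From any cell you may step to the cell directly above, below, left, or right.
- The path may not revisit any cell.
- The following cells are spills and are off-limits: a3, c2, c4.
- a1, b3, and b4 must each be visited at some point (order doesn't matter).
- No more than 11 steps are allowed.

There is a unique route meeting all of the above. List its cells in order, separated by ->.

d4 -> d3 -> d2 -> d1 -> c1 -> b1 -> a1 -> a2 -> b2 -> b3 -> b4 -> b5

Any route must reach a1, b3, and b4 and still end at b5 within 11 moves, so the order of the required stops is forced.
Route from d4: 3× up (reaching d1), 3× left (reaching a1), down to a2, right to b2, 3× down (reaching b5) — 11 moves in all.
Check: all required cells visited; 11 ≤ 11 moves.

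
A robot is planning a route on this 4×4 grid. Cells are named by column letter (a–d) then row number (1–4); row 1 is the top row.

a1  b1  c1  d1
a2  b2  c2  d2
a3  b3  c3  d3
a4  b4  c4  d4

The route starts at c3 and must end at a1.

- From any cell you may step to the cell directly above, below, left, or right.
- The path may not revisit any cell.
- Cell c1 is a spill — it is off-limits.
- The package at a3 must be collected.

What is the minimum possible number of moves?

4

Any route passes through a3 somewhere between c3 and a1. Summing Manhattan distances along the two legs (c3 → a3 → a1) gives a lower bound of 2 + 2 = 4 moves.
A route of 4 moves achieves this: c3 → b3 → a3 → a2 → a1.
Since 4 matches the lower bound, it is optimal.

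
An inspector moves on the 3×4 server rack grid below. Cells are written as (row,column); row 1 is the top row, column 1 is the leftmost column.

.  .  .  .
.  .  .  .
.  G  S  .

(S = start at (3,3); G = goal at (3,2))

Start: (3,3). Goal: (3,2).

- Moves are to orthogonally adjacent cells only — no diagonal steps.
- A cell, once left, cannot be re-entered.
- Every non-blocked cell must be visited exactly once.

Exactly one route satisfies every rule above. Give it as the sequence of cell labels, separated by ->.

(3,3) -> (3,4) -> (2,4) -> (1,4) -> (1,3) -> (2,3) -> (2,2) -> (1,2) -> (1,1) -> (2,1) -> (3,1) -> (3,2)

Need to visit all 12 open cells exactly once, starting at (3,3) and ending at (3,2).
Cell (3,4) has only two open neighbours ((2,4) and (3,3)), so the path must pass straight through it: one of those is the cell it's entered from and the other is where it exits.
Route from (3,3): right to (3,4), 2× up (reaching (1,4)), left to (1,3), down to (2,3), left to (2,2), up to (1,2), left to (1,1), 2× down (reaching (3,1)), right to (3,2) — 11 moves in all.
Check: all 12 open cells covered.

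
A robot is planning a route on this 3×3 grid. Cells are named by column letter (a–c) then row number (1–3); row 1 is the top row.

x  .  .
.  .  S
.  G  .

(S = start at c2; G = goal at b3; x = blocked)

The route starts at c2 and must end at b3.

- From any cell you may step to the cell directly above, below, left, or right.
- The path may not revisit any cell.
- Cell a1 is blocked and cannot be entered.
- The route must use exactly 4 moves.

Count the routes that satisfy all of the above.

2

Need simple routes of exactly 4 moves from c2 to b3 (Manhattan distance 2, so 1 moves are spent on a detour and 1 undoing it).
Enumerating: c2 c1 b1 b2 b3 | c2 b2 a2 a3 b3.
That gives 2 routes.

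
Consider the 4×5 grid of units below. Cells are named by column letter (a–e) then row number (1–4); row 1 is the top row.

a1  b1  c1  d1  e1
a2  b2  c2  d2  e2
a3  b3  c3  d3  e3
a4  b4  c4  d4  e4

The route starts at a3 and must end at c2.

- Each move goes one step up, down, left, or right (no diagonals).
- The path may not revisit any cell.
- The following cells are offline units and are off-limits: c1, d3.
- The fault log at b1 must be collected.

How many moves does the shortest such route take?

Any route passes through b1 somewhere between a3 and c2. Summing Manhattan distances along the two legs (a3 → b1 → c2) gives a lower bound of 3 + 2 = 5 moves.
A route of 5 moves achieves this: a3 → a2 → a1 → b1 → b2 → c2.
Since 5 matches the lower bound, it is optimal.

5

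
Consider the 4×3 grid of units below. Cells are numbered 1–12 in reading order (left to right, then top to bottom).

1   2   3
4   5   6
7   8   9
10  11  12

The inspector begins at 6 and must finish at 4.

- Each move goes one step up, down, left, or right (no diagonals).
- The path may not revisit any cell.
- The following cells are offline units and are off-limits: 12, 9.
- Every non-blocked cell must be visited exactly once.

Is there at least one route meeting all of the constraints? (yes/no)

no

Colour the cells like a checkerboard: each orthogonal step flips colour, so a Hamiltonian route alternates colours. Here there are 5 cells of one colour and 5 of the other, with start on the same colour as the goal — the counts and endpoints can't be arranged into an alternating sequence of length 10, so no Hamiltonian route exists.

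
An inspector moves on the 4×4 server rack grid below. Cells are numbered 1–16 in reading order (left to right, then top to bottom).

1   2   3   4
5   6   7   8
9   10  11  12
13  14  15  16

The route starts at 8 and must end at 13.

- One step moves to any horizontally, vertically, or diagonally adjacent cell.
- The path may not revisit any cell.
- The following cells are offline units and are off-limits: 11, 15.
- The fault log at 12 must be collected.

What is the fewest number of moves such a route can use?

4

Any route passes through 12 somewhere between 8 and 13. Summing Chebyshev distances along the two legs (8 → 12 → 13) gives a lower bound of 1 + 3 = 4 moves.
A route of 4 moves achieves this: 8 → 12 → 7 → 10 → 13.
Since 4 matches the lower bound, it is optimal.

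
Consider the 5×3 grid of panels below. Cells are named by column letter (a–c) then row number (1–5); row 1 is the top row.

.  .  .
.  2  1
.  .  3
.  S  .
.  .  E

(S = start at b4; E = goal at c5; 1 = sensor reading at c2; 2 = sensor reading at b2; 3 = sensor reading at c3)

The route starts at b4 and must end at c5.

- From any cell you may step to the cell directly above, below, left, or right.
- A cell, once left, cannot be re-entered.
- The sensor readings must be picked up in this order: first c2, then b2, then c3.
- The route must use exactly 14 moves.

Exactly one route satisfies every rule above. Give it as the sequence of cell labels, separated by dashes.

The waypoints must appear in the order c2, b2, c3, with no cell reused.
Route from b4: down to b5, left to a5, 4× up (reaching a1), 2× right (reaching c1), down to c2, left to b2, down to b3, right to c3, 2× down (reaching c5) — 14 moves in all.
Check: order respected (1 at step 9, 2 at step 10, 3 at step 12); 14 moves as required.

b4 - b5 - a5 - a4 - a3 - a2 - a1 - b1 - c1 - c2 - b2 - b3 - c3 - c4 - c5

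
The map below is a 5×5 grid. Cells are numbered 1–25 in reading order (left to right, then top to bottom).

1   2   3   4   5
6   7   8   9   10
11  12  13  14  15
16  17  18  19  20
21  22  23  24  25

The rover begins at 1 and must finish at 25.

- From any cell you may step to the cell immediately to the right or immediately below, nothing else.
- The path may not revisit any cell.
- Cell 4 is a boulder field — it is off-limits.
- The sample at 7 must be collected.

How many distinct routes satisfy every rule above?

40

A right/down-only route from 1 to 25 makes exactly 4 down-moves and 4 right-moves in some order.
With no other constraints that would be C(8,4) = 70 routes.
Split at 7 and multiply the segment counts (each segment already excludes blocked cells): 1→7: 2; 7→25: 20; product = 40.
That gives 40 routes.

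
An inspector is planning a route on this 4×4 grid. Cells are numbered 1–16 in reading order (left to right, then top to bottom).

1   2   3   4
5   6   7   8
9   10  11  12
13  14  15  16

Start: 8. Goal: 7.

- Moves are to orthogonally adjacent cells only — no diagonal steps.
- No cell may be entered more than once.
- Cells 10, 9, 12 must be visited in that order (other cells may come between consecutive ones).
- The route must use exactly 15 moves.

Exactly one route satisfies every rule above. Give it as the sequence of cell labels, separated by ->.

8 -> 4 -> 3 -> 2 -> 1 -> 5 -> 6 -> 10 -> 9 -> 13 -> 14 -> 15 -> 16 -> 12 -> 11 -> 7

The waypoints must appear in the order 10, 9, 12, with no cell reused.
Route from 8: up 1 to 4, left 3 to 1, down 1 to 5, right 1 to 6, down 1 to 10, left 1 to 9, down 1 to 13, right 3 to 16, up 1 to 12, left 1 to 11, up 1 to 7 — 15 moves in all.
Check: order respected (10 at step 7, 9 at step 8, 12 at step 13); 15 moves as required.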